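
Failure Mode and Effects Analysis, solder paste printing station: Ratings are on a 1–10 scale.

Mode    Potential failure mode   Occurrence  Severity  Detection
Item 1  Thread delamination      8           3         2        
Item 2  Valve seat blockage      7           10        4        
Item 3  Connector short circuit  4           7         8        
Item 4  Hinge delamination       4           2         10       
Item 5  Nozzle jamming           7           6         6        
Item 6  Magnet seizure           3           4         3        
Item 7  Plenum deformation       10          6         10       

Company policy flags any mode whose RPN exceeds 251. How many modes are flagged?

RPN = Severity × Occurrence × Detection:
  Item 1: 3 × 8 × 2 = 48
  Item 2: 10 × 7 × 4 = 280
  Item 3: 7 × 4 × 8 = 224
  Item 4: 2 × 4 × 10 = 80
  Item 5: 6 × 7 × 6 = 252
  Item 6: 4 × 3 × 3 = 36
  Item 7: 6 × 10 × 10 = 600
Modes with RPN > 251: Item 2 (280), Item 5 (252), Item 7 (600) → 3.

3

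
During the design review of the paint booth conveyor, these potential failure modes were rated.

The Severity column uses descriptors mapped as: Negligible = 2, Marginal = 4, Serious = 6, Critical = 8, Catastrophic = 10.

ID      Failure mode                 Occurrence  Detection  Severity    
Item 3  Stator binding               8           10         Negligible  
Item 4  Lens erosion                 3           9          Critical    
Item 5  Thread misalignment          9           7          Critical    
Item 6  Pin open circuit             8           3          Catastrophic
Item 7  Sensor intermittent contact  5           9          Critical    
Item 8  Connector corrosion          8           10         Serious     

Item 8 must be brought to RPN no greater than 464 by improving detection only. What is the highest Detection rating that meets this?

9

Item 8: S=6, O=8, D=10 → current RPN = 480.
Fixed product = 48. Need 48 × D ≤ 464, so D ≤ 464/48 = 9.67.
Maximum integer Detection rating = 9 (gives RPN 432; D=10 would give 480 > 464).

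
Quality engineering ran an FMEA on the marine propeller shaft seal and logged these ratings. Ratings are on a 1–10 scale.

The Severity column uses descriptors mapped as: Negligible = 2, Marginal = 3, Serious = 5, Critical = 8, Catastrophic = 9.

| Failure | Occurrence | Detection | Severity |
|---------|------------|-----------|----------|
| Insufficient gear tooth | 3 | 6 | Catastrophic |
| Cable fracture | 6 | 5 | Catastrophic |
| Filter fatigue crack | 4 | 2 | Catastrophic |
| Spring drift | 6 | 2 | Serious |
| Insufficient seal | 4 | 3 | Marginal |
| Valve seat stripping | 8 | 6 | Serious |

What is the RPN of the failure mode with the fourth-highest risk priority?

72

RPN = Severity × Occurrence × Detection:
  Insufficient gear tooth: 9 × 3 × 6 = 162
  Cable fracture: 9 × 6 × 5 = 270
  Filter fatigue crack: 9 × 4 × 2 = 72
  Spring drift: 5 × 6 × 2 = 60
  Insufficient seal: 3 × 4 × 3 = 36
  Valve seat stripping: 5 × 8 × 6 = 240
Sorted descending: 270, 240, 162, 72, 60, 36.
The fourth-highest RPN is 72 (Filter fatigue crack).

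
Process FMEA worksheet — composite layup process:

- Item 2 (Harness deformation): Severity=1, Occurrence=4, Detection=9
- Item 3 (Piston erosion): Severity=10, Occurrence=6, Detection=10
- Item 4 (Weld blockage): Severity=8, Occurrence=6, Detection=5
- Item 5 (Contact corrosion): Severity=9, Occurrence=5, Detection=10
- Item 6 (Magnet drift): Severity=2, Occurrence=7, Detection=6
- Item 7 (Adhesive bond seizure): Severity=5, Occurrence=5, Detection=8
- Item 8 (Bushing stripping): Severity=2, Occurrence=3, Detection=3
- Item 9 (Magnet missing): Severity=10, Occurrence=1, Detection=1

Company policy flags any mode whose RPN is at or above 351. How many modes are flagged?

RPN = Severity × Occurrence × Detection:
  Item 2: 1 × 4 × 9 = 36
  Item 3: 10 × 6 × 10 = 600
  Item 4: 8 × 6 × 5 = 240
  Item 5: 9 × 5 × 10 = 450
  Item 6: 2 × 7 × 6 = 84
  Item 7: 5 × 5 × 8 = 200
  Item 8: 2 × 3 × 3 = 18
  Item 9: 10 × 1 × 1 = 10
Modes with RPN ≥ 351: Item 3 (600), Item 5 (450) → 2.

2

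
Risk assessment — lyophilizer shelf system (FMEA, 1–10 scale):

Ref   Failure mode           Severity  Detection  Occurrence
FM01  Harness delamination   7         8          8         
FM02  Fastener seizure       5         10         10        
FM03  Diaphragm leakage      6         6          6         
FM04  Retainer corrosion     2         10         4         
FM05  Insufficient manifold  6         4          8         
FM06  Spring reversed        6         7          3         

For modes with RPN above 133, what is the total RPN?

RPN = Severity × Occurrence × Detection:
  FM01: 7 × 8 × 8 = 448
  FM02: 5 × 10 × 10 = 500
  FM03: 6 × 6 × 6 = 216
  FM04: 2 × 4 × 10 = 80
  FM05: 6 × 8 × 4 = 192
  FM06: 6 × 3 × 7 = 126
RPN > 133: FM01 (448), FM02 (500), FM03 (216), FM05 (192).
Sum: 448 + 500 + 216 + 192 = 1356.

1356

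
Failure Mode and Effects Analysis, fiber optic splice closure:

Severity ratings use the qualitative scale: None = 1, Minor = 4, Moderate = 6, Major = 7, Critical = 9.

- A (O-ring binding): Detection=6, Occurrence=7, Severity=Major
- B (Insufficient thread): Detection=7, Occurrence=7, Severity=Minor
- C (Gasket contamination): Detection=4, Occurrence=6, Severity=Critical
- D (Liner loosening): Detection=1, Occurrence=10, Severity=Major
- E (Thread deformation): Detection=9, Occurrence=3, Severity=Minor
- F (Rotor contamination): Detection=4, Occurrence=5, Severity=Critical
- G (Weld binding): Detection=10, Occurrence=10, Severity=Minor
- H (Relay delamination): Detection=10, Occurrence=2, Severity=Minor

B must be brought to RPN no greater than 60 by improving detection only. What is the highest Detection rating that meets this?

2

B: S=4, O=7, D=7 → current RPN = 196.
Fixed product = 28. Need 28 × D ≤ 60, so D ≤ 60/28 = 2.14.
Maximum integer Detection rating = 2 (gives RPN 56; D=3 would give 84 > 60).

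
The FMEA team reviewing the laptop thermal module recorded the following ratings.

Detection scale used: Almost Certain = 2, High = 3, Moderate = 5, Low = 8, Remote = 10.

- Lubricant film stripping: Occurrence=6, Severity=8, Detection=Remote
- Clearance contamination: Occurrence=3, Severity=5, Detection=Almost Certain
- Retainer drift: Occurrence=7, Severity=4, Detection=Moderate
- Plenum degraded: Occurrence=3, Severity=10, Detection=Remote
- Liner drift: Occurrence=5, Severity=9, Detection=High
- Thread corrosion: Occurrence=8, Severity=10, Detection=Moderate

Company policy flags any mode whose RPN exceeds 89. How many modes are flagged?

RPN = Severity × Occurrence × Detection:
  Lubricant film stripping: 8 × 6 × 10 = 480
  Clearance contamination: 5 × 3 × 2 = 30
  Retainer drift: 4 × 7 × 5 = 140
  Plenum degraded: 10 × 3 × 10 = 300
  Liner drift: 9 × 5 × 3 = 135
  Thread corrosion: 10 × 8 × 5 = 400
Modes with RPN > 89: Lubricant film stripping (480), Retainer drift (140), Plenum degraded (300), Liner drift (135), Thread corrosion (400) → 5.

5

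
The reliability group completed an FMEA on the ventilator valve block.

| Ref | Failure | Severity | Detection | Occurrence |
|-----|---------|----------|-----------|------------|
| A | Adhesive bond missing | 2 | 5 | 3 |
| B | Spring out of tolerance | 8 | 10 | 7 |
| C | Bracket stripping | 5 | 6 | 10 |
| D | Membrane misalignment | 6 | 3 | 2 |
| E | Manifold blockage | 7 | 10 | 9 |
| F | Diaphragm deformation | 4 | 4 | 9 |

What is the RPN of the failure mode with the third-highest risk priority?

RPN = Severity × Occurrence × Detection:
  A: 2 × 3 × 5 = 30
  B: 8 × 7 × 10 = 560
  C: 5 × 10 × 6 = 300
  D: 6 × 2 × 3 = 36
  E: 7 × 9 × 10 = 630
  F: 4 × 9 × 4 = 144
Sorted descending: 630, 560, 300, 144, 36, 30.
The third-highest RPN is 300 (C).

300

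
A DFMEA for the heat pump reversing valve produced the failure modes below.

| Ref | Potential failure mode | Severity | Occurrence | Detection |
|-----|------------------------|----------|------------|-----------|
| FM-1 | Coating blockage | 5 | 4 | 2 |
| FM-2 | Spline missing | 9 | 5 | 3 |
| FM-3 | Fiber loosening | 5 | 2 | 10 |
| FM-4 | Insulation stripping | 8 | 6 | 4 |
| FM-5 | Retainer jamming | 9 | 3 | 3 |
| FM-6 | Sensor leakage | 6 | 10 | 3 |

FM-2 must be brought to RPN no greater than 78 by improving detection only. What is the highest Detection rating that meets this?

FM-2: S=9, O=5, D=3 → current RPN = 135.
Fixed product = 45. Need 45 × D ≤ 78, so D ≤ 78/45 = 1.73.
Maximum integer Detection rating = 1 (gives RPN 45; D=2 would give 90 > 78).

1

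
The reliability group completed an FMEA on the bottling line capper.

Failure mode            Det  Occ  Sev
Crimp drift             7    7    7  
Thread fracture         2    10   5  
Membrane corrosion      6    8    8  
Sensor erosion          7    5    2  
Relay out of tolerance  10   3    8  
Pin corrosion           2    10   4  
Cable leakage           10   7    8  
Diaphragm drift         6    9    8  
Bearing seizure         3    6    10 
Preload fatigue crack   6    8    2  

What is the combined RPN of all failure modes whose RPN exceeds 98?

RPN = Severity × Occurrence × Detection:
  Crimp drift: 7 × 7 × 7 = 343
  Thread fracture: 5 × 10 × 2 = 100
  Membrane corrosion: 8 × 8 × 6 = 384
  Sensor erosion: 2 × 5 × 7 = 70
  Relay out of tolerance: 8 × 3 × 10 = 240
  Pin corrosion: 4 × 10 × 2 = 80
  Cable leakage: 8 × 7 × 10 = 560
  Diaphragm drift: 8 × 9 × 6 = 432
  Bearing seizure: 10 × 6 × 3 = 180
  Preload fatigue crack: 2 × 8 × 6 = 96
RPN > 98: Crimp drift (343), Thread fracture (100), Membrane corrosion (384), Relay out of tolerance (240), Cable leakage (560), Diaphragm drift (432), Bearing seizure (180).
Sum: 343 + 100 + 384 + 240 + 560 + 432 + 180 = 2239.

2239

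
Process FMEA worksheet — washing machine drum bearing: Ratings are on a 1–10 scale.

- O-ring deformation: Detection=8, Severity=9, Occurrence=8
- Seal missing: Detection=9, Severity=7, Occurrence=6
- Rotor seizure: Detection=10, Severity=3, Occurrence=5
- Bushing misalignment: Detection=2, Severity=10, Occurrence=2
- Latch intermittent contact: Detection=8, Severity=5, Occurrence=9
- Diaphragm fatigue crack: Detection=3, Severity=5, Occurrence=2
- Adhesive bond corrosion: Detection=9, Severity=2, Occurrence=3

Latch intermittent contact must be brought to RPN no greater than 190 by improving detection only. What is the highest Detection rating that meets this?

Latch intermittent contact: S=5, O=9, D=8 → current RPN = 360.
Fixed product = 45. Need 45 × D ≤ 190, so D ≤ 190/45 = 4.22.
Maximum integer Detection rating = 4 (gives RPN 180; D=5 would give 225 > 190).

4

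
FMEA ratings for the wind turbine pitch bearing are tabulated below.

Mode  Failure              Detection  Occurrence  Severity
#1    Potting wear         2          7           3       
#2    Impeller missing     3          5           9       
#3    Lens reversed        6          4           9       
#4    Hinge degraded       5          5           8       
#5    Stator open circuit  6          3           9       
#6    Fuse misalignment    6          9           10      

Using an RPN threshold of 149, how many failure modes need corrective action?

4

RPN = Severity × Occurrence × Detection:
  #1: 3 × 7 × 2 = 42
  #2: 9 × 5 × 3 = 135
  #3: 9 × 4 × 6 = 216
  #4: 8 × 5 × 5 = 200
  #5: 9 × 3 × 6 = 162
  #6: 10 × 9 × 6 = 540
Modes with RPN ≥ 149: #3 (216), #4 (200), #5 (162), #6 (540) → 4.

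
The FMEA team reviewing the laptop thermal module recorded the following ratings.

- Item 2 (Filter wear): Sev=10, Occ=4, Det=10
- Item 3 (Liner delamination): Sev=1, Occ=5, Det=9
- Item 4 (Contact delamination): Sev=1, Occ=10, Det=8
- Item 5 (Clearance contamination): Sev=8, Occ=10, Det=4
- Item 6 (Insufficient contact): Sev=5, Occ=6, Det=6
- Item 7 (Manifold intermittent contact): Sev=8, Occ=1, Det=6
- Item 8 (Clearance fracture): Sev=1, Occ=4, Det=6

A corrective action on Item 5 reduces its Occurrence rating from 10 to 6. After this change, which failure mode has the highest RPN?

RPN = Severity × Occurrence × Detection:
  Item 2: 10 × 4 × 10 = 400
  Item 3: 1 × 5 × 9 = 45
  Item 4: 1 × 10 × 8 = 80
  Item 5: 8 × 10 × 4 = 320
  Item 6: 5 × 6 × 6 = 180
  Item 7: 8 × 1 × 6 = 48
  Item 8: 1 × 4 × 6 = 24
After action: Item 5 → 8 × 6 × 4 = 192.
Revised RPNs: Item 2=400, Item 5=192, Item 6=180, Item 4=80, Item 7=48, Item 3=45, Item 8=24.
Highest is now Item 2 (400).

Item 2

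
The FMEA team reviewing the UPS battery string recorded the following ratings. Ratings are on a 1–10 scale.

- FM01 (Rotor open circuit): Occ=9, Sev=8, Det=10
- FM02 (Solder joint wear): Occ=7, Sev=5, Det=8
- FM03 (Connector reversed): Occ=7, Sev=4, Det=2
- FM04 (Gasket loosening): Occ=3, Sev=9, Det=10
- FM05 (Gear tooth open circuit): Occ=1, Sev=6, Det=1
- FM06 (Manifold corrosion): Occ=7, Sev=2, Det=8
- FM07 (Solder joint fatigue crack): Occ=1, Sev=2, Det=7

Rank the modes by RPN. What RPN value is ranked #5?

56

RPN = Severity × Occurrence × Detection:
  FM01: 8 × 9 × 10 = 720
  FM02: 5 × 7 × 8 = 280
  FM03: 4 × 7 × 2 = 56
  FM04: 9 × 3 × 10 = 270
  FM05: 6 × 1 × 1 = 6
  FM06: 2 × 7 × 8 = 112
  FM07: 2 × 1 × 7 = 14
Sorted descending: 720, 280, 270, 112, 56, 14, 6.
The fifth-highest RPN is 56 (FM03).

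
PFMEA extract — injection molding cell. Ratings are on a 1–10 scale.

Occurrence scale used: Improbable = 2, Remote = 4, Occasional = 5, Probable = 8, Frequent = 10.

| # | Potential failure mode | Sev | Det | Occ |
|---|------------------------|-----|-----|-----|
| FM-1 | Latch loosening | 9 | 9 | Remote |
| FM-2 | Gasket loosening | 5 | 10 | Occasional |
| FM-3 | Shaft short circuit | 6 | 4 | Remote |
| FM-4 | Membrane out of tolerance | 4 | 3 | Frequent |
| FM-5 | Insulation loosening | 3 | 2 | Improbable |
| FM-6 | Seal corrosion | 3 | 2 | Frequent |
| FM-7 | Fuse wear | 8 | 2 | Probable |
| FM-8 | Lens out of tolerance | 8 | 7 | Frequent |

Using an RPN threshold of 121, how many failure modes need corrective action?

RPN = Severity × Occurrence × Detection:
  FM-1: 9 × 4 × 9 = 324
  FM-2: 5 × 5 × 10 = 250
  FM-3: 6 × 4 × 4 = 96
  FM-4: 4 × 10 × 3 = 120
  FM-5: 3 × 2 × 2 = 12
  FM-6: 3 × 10 × 2 = 60
  FM-7: 8 × 8 × 2 = 128
  FM-8: 8 × 10 × 7 = 560
Modes with RPN ≥ 121: FM-1 (324), FM-2 (250), FM-7 (128), FM-8 (560) → 4.

4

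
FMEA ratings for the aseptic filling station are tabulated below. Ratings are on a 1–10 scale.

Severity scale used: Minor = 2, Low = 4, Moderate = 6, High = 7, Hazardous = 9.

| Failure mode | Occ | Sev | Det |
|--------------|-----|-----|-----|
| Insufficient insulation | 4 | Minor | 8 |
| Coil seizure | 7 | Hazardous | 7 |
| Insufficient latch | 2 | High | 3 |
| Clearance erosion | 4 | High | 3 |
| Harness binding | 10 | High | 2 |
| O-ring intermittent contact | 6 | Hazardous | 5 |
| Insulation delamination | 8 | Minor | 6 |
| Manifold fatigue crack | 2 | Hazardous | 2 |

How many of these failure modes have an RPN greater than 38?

7

RPN = Severity × Occurrence × Detection:
  Insufficient insulation: 2 × 4 × 8 = 64
  Coil seizure: 9 × 7 × 7 = 441
  Insufficient latch: 7 × 2 × 3 = 42
  Clearance erosion: 7 × 4 × 3 = 84
  Harness binding: 7 × 10 × 2 = 140
  O-ring intermittent contact: 9 × 6 × 5 = 270
  Insulation delamination: 2 × 8 × 6 = 96
  Manifold fatigue crack: 9 × 2 × 2 = 36
Modes with RPN > 38: Insufficient insulation (64), Coil seizure (441), Insufficient latch (42), Clearance erosion (84), Harness binding (140), O-ring intermittent contact (270), Insulation delamination (96) → 7.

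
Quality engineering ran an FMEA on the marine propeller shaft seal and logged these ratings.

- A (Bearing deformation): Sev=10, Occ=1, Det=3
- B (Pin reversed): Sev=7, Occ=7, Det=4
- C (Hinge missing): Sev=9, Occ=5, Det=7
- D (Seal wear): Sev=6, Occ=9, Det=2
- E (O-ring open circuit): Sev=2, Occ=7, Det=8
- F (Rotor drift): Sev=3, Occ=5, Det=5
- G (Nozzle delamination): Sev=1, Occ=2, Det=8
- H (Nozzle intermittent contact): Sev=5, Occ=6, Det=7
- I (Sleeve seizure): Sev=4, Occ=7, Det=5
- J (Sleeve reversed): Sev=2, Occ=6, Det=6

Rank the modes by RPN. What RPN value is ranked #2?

210

RPN = Severity × Occurrence × Detection:
  A: 10 × 1 × 3 = 30
  B: 7 × 7 × 4 = 196
  C: 9 × 5 × 7 = 315
  D: 6 × 9 × 2 = 108
  E: 2 × 7 × 8 = 112
  F: 3 × 5 × 5 = 75
  G: 1 × 2 × 8 = 16
  H: 5 × 6 × 7 = 210
  I: 4 × 7 × 5 = 140
  J: 2 × 6 × 6 = 72
Sorted descending: 315, 210, 196, 140, 112, 108, 75, 72, 30, 16.
The second-highest RPN is 210 (H).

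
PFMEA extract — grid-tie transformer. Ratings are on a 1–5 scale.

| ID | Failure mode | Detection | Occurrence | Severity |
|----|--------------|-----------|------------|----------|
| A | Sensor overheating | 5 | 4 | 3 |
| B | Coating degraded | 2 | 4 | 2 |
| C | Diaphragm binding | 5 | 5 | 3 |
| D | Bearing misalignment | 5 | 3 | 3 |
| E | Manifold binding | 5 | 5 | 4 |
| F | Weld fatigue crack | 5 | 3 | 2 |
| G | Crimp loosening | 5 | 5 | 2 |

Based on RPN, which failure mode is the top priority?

E

RPN = Severity × Occurrence × Detection:
  A: 3 × 4 × 5 = 60
  B: 2 × 4 × 2 = 16
  C: 3 × 5 × 5 = 75
  D: 3 × 3 × 5 = 45
  E: 4 × 5 × 5 = 100
  F: 2 × 3 × 5 = 30
  G: 2 × 5 × 5 = 50
Highest RPN is 100 → E.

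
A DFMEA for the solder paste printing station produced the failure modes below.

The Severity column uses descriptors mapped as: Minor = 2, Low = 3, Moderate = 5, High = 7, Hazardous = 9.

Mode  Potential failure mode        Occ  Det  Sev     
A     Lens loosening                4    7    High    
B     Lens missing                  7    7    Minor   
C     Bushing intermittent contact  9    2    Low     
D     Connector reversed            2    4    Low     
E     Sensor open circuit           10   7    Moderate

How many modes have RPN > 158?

2

RPN = Severity × Occurrence × Detection:
  A: 7 × 4 × 7 = 196
  B: 2 × 7 × 7 = 98
  C: 3 × 9 × 2 = 54
  D: 3 × 2 × 4 = 24
  E: 5 × 10 × 7 = 350
Modes with RPN > 158: A (196), E (350) → 2.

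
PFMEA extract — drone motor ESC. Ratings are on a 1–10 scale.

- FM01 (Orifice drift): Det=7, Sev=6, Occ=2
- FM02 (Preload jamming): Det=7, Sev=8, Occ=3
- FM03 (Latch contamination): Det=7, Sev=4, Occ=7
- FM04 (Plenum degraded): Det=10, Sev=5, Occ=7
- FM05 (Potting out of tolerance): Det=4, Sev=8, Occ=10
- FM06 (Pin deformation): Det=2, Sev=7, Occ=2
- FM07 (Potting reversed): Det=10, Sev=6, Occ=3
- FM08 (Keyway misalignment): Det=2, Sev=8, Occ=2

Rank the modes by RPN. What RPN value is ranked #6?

84

RPN = Severity × Occurrence × Detection:
  FM01: 6 × 2 × 7 = 84
  FM02: 8 × 3 × 7 = 168
  FM03: 4 × 7 × 7 = 196
  FM04: 5 × 7 × 10 = 350
  FM05: 8 × 10 × 4 = 320
  FM06: 7 × 2 × 2 = 28
  FM07: 6 × 3 × 10 = 180
  FM08: 8 × 2 × 2 = 32
Sorted descending: 350, 320, 196, 180, 168, 84, 32, 28.
The sixth-highest RPN is 84 (FM01).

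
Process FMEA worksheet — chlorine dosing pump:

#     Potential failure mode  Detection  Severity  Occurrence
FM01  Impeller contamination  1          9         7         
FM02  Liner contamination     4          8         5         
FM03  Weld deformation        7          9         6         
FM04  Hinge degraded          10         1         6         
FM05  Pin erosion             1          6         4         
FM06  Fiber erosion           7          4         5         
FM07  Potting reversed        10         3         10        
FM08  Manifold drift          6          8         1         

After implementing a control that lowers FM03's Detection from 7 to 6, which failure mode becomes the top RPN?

RPN = Severity × Occurrence × Detection:
  FM01: 9 × 7 × 1 = 63
  FM02: 8 × 5 × 4 = 160
  FM03: 9 × 6 × 7 = 378
  FM04: 1 × 6 × 10 = 60
  FM05: 6 × 4 × 1 = 24
  FM06: 4 × 5 × 7 = 140
  FM07: 3 × 10 × 10 = 300
  FM08: 8 × 1 × 6 = 48
After action: FM03 → 9 × 6 × 6 = 324.
Revised RPNs: FM03=324, FM07=300, FM02=160, FM06=140, FM01=63, FM04=60, FM08=48, FM05=24.
Highest is now FM03 (324).

FM03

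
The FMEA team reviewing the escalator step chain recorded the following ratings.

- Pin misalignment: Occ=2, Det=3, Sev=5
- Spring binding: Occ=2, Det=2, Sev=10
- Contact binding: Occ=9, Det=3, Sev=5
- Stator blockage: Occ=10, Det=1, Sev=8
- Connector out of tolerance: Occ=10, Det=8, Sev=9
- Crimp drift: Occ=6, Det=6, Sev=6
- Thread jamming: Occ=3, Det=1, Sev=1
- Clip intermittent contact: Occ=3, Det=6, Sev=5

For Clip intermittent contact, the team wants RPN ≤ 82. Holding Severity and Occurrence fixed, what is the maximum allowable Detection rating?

5

Clip intermittent contact: S=5, O=3, D=6 → current RPN = 90.
Fixed product = 15. Need 15 × D ≤ 82, so D ≤ 82/15 = 5.47.
Maximum integer Detection rating = 5 (gives RPN 75; D=6 would give 90 > 82).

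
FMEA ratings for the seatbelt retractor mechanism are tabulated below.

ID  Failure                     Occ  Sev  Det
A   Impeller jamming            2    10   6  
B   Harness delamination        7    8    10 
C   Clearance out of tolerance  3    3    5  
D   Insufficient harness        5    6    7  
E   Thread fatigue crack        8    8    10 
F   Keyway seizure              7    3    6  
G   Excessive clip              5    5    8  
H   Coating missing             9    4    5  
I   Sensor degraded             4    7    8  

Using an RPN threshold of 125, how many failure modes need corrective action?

RPN = Severity × Occurrence × Detection:
  A: 10 × 2 × 6 = 120
  B: 8 × 7 × 10 = 560
  C: 3 × 3 × 5 = 45
  D: 6 × 5 × 7 = 210
  E: 8 × 8 × 10 = 640
  F: 3 × 7 × 6 = 126
  G: 5 × 5 × 8 = 200
  H: 4 × 9 × 5 = 180
  I: 7 × 4 × 8 = 224
Modes with RPN ≥ 125: B (560), D (210), E (640), F (126), G (200), H (180), I (224) → 7.

7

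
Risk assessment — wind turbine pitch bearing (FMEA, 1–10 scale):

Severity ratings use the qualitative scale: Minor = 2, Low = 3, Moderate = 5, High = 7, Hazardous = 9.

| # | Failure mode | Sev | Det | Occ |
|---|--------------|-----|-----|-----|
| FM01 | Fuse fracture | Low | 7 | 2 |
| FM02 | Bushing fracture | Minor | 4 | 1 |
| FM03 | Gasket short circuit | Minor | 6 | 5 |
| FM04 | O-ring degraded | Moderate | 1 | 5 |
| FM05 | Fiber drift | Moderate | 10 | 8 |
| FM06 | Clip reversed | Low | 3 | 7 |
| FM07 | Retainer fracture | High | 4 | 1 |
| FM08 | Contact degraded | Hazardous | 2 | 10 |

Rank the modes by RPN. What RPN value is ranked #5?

RPN = Severity × Occurrence × Detection:
  FM01: 3 × 2 × 7 = 42
  FM02: 2 × 1 × 4 = 8
  FM03: 2 × 5 × 6 = 60
  FM04: 5 × 5 × 1 = 25
  FM05: 5 × 8 × 10 = 400
  FM06: 3 × 7 × 3 = 63
  FM07: 7 × 1 × 4 = 28
  FM08: 9 × 10 × 2 = 180
Sorted descending: 400, 180, 63, 60, 42, 28, 25, 8.
The fifth-highest RPN is 42 (FM01).

42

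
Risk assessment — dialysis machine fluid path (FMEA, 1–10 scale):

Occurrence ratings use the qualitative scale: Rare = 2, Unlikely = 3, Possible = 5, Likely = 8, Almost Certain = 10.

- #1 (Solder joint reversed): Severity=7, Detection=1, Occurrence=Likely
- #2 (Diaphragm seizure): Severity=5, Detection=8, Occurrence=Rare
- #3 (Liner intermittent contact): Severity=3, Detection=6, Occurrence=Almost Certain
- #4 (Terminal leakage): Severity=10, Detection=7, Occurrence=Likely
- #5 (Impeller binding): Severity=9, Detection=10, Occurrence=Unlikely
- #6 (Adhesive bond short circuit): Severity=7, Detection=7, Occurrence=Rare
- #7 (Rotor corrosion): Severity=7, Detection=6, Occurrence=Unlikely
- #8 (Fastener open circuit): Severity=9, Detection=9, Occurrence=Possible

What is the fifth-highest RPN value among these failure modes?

126

RPN = Severity × Occurrence × Detection:
  #1: 7 × 8 × 1 = 56
  #2: 5 × 2 × 8 = 80
  #3: 3 × 10 × 6 = 180
  #4: 10 × 8 × 7 = 560
  #5: 9 × 3 × 10 = 270
  #6: 7 × 2 × 7 = 98
  #7: 7 × 3 × 6 = 126
  #8: 9 × 5 × 9 = 405
Sorted descending: 560, 405, 270, 180, 126, 98, 80, 56.
The fifth-highest RPN is 126 (#7).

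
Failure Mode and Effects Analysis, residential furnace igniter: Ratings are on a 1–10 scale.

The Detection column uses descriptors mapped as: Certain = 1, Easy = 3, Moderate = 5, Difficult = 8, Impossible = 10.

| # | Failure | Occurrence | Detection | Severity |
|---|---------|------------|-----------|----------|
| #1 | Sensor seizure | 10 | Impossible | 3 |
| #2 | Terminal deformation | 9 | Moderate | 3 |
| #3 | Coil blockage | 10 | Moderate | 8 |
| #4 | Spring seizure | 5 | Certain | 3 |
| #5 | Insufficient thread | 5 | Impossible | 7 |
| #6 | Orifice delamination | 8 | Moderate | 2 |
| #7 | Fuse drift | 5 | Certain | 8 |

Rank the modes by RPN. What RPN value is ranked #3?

300

RPN = Severity × Occurrence × Detection:
  #1: 3 × 10 × 10 = 300
  #2: 3 × 9 × 5 = 135
  #3: 8 × 10 × 5 = 400
  #4: 3 × 5 × 1 = 15
  #5: 7 × 5 × 10 = 350
  #6: 2 × 8 × 5 = 80
  #7: 8 × 5 × 1 = 40
Sorted descending: 400, 350, 300, 135, 80, 40, 15.
The third-highest RPN is 300 (#1).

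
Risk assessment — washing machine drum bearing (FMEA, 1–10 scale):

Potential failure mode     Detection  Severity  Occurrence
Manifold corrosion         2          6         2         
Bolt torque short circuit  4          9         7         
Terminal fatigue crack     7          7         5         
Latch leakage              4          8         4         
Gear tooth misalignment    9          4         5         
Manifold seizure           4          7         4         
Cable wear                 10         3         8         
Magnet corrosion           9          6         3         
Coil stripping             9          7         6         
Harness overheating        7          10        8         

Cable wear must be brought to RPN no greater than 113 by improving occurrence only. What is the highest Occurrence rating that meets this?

Cable wear: S=3, O=8, D=10 → current RPN = 240.
Fixed product = 30. Need 30 × O ≤ 113, so O ≤ 113/30 = 3.77.
Maximum integer Occurrence rating = 3 (gives RPN 90; O=4 would give 120 > 113).

3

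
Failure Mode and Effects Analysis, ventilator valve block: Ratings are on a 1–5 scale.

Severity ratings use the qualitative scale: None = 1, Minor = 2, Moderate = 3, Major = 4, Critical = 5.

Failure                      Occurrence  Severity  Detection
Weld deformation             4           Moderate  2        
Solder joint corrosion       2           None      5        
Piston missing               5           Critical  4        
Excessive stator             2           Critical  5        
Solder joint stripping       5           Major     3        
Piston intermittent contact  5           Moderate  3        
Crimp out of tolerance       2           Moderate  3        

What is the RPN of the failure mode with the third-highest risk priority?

RPN = Severity × Occurrence × Detection:
  Weld deformation: 3 × 4 × 2 = 24
  Solder joint corrosion: 1 × 2 × 5 = 10
  Piston missing: 5 × 5 × 4 = 100
  Excessive stator: 5 × 2 × 5 = 50
  Solder joint stripping: 4 × 5 × 3 = 60
  Piston intermittent contact: 3 × 5 × 3 = 45
  Crimp out of tolerance: 3 × 2 × 3 = 18
Sorted descending: 100, 60, 50, 45, 24, 18, 10.
The third-highest RPN is 50 (Excessive stator).

50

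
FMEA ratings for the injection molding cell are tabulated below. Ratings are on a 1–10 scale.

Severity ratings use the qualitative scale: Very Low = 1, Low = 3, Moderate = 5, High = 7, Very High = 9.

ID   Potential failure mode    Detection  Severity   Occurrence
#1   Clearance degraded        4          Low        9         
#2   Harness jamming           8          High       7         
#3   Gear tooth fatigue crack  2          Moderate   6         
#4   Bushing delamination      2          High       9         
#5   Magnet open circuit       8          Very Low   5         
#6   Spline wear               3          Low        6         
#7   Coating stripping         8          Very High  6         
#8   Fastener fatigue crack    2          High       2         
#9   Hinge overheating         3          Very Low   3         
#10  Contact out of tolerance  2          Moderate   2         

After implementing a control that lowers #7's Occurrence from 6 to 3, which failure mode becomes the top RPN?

#2

RPN = Severity × Occurrence × Detection:
  #1: 3 × 9 × 4 = 108
  #2: 7 × 7 × 8 = 392
  #3: 5 × 6 × 2 = 60
  #4: 7 × 9 × 2 = 126
  #5: 1 × 5 × 8 = 40
  #6: 3 × 6 × 3 = 54
  #7: 9 × 6 × 8 = 432
  #8: 7 × 2 × 2 = 28
  #9: 1 × 3 × 3 = 9
  #10: 5 × 2 × 2 = 20
After action: #7 → 9 × 3 × 8 = 216.
Revised RPNs: #2=392, #7=216, #4=126, #1=108, #3=60, #6=54, #5=40, #8=28, #10=20, #9=9.
Highest is now #2 (392).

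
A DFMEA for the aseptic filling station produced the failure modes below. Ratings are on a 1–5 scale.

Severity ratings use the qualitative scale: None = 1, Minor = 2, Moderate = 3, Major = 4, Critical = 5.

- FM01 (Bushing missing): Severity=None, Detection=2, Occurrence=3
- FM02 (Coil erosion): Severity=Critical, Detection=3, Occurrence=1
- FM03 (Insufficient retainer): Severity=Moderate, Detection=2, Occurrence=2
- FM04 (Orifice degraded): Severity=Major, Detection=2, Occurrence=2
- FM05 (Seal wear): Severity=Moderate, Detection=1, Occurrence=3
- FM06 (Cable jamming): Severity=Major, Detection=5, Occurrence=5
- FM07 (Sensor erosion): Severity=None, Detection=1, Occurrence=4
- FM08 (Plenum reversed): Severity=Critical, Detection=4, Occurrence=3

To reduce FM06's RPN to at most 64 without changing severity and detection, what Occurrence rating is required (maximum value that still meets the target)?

3

FM06: S=4, O=5, D=5 → current RPN = 100.
Fixed product = 20. Need 20 × O ≤ 64, so O ≤ 64/20 = 3.20.
Maximum integer Occurrence rating = 3 (gives RPN 60; O=4 would give 80 > 64).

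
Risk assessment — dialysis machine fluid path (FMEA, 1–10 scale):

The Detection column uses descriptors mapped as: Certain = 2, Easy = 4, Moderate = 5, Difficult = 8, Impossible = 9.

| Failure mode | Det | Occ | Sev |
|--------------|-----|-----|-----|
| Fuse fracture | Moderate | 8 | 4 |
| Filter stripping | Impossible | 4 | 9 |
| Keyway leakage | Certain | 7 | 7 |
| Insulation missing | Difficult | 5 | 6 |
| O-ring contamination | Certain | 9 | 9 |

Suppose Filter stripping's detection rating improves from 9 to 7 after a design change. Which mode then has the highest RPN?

Filter stripping

RPN = Severity × Occurrence × Detection:
  Fuse fracture: 4 × 8 × 5 = 160
  Filter stripping: 9 × 4 × 9 = 324
  Keyway leakage: 7 × 7 × 2 = 98
  Insulation missing: 6 × 5 × 8 = 240
  O-ring contamination: 9 × 9 × 2 = 162
After action: Filter stripping → 9 × 4 × 7 = 252.
Revised RPNs: Filter stripping=252, Insulation missing=240, O-ring contamination=162, Fuse fracture=160, Keyway leakage=98.
Highest is now Filter stripping (252).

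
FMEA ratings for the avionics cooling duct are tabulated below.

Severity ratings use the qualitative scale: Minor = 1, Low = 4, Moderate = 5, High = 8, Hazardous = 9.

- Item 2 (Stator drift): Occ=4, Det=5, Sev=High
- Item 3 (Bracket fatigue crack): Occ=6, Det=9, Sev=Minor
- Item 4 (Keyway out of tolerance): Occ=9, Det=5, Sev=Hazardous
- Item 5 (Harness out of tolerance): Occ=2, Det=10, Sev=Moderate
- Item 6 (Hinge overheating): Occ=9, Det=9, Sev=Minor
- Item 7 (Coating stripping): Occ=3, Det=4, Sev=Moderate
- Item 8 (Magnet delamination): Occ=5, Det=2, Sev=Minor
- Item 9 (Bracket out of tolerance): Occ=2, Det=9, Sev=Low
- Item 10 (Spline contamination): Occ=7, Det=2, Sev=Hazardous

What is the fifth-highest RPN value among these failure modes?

81

RPN = Severity × Occurrence × Detection:
  Item 2: 8 × 4 × 5 = 160
  Item 3: 1 × 6 × 9 = 54
  Item 4: 9 × 9 × 5 = 405
  Item 5: 5 × 2 × 10 = 100
  Item 6: 1 × 9 × 9 = 81
  Item 7: 5 × 3 × 4 = 60
  Item 8: 1 × 5 × 2 = 10
  Item 9: 4 × 2 × 9 = 72
  Item 10: 9 × 7 × 2 = 126
Sorted descending: 405, 160, 126, 100, 81, 72, 60, 54, 10.
The fifth-highest RPN is 81 (Item 6).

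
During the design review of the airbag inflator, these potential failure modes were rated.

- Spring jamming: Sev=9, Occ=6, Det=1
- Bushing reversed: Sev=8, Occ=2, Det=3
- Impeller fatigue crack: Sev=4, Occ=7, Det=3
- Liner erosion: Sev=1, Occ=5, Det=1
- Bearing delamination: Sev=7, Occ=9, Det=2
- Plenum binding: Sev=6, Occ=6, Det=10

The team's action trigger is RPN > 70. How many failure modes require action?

3

RPN = Severity × Occurrence × Detection:
  Spring jamming: 9 × 6 × 1 = 54
  Bushing reversed: 8 × 2 × 3 = 48
  Impeller fatigue crack: 4 × 7 × 3 = 84
  Liner erosion: 1 × 5 × 1 = 5
  Bearing delamination: 7 × 9 × 2 = 126
  Plenum binding: 6 × 6 × 10 = 360
Modes with RPN > 70: Impeller fatigue crack (84), Bearing delamination (126), Plenum binding (360) → 3.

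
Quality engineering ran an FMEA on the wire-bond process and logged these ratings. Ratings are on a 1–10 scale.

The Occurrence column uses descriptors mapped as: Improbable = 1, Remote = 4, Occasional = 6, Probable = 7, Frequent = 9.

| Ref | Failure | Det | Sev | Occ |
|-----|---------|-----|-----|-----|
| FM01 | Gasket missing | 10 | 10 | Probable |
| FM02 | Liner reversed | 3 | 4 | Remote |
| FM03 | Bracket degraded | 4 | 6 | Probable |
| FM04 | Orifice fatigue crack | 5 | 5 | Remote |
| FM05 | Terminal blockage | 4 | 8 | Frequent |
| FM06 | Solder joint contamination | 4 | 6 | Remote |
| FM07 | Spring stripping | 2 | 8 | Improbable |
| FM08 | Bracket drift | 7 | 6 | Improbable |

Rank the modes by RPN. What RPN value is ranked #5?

RPN = Severity × Occurrence × Detection:
  FM01: 10 × 7 × 10 = 700
  FM02: 4 × 4 × 3 = 48
  FM03: 6 × 7 × 4 = 168
  FM04: 5 × 4 × 5 = 100
  FM05: 8 × 9 × 4 = 288
  FM06: 6 × 4 × 4 = 96
  FM07: 8 × 1 × 2 = 16
  FM08: 6 × 1 × 7 = 42
Sorted descending: 700, 288, 168, 100, 96, 48, 42, 16.
The fifth-highest RPN is 96 (FM06).

96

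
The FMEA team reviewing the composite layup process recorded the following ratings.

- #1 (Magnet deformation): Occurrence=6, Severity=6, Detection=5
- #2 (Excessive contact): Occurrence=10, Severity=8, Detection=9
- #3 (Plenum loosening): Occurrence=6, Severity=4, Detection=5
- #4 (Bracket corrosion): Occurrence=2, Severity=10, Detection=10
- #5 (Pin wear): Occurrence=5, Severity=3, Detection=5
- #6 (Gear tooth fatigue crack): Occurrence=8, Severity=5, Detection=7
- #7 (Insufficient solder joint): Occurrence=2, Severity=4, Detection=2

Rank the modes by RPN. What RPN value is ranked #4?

180

RPN = Severity × Occurrence × Detection:
  #1: 6 × 6 × 5 = 180
  #2: 8 × 10 × 9 = 720
  #3: 4 × 6 × 5 = 120
  #4: 10 × 2 × 10 = 200
  #5: 3 × 5 × 5 = 75
  #6: 5 × 8 × 7 = 280
  #7: 4 × 2 × 2 = 16
Sorted descending: 720, 280, 200, 180, 120, 75, 16.
The fourth-highest RPN is 180 (#1).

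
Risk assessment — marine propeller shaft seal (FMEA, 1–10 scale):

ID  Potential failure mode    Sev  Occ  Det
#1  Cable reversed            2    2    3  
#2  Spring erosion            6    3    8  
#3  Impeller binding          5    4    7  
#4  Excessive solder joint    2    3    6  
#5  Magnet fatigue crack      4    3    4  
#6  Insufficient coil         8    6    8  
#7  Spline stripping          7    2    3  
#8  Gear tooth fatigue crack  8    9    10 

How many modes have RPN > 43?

RPN = Severity × Occurrence × Detection:
  #1: 2 × 2 × 3 = 12
  #2: 6 × 3 × 8 = 144
  #3: 5 × 4 × 7 = 140
  #4: 2 × 3 × 6 = 36
  #5: 4 × 3 × 4 = 48
  #6: 8 × 6 × 8 = 384
  #7: 7 × 2 × 3 = 42
  #8: 8 × 9 × 10 = 720
Modes with RPN > 43: #2 (144), #3 (140), #5 (48), #6 (384), #8 (720) → 5.

5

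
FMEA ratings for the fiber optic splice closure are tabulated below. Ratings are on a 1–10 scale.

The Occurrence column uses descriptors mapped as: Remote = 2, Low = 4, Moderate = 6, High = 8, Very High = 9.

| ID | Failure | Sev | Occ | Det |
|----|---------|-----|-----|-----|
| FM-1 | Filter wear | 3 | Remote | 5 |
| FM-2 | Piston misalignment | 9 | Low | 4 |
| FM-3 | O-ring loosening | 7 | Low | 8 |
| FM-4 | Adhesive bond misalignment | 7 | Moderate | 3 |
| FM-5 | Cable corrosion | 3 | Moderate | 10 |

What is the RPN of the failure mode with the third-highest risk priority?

144

RPN = Severity × Occurrence × Detection:
  FM-1: 3 × 2 × 5 = 30
  FM-2: 9 × 4 × 4 = 144
  FM-3: 7 × 4 × 8 = 224
  FM-4: 7 × 6 × 3 = 126
  FM-5: 3 × 6 × 10 = 180
Sorted descending: 224, 180, 144, 126, 30.
The third-highest RPN is 144 (FM-2).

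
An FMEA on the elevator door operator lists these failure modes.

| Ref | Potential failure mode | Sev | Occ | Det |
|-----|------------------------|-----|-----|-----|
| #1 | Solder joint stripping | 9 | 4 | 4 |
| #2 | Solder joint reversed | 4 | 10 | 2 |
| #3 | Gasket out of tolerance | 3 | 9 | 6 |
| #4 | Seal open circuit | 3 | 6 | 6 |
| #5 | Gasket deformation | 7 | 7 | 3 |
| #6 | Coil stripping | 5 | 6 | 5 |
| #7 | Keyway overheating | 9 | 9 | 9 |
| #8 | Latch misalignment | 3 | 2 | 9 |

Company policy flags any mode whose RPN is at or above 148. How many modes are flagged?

3

RPN = Severity × Occurrence × Detection:
  #1: 9 × 4 × 4 = 144
  #2: 4 × 10 × 2 = 80
  #3: 3 × 9 × 6 = 162
  #4: 3 × 6 × 6 = 108
  #5: 7 × 7 × 3 = 147
  #6: 5 × 6 × 5 = 150
  #7: 9 × 9 × 9 = 729
  #8: 3 × 2 × 9 = 54
Modes with RPN ≥ 148: #3 (162), #6 (150), #7 (729) → 3.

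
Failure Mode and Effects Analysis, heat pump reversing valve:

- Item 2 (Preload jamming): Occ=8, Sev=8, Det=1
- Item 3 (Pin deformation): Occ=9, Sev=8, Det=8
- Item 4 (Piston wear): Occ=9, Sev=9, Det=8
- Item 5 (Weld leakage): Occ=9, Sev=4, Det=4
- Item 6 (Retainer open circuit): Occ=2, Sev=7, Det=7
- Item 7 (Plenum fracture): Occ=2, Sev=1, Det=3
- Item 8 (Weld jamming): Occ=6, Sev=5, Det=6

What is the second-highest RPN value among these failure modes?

RPN = Severity × Occurrence × Detection:
  Item 2: 8 × 8 × 1 = 64
  Item 3: 8 × 9 × 8 = 576
  Item 4: 9 × 9 × 8 = 648
  Item 5: 4 × 9 × 4 = 144
  Item 6: 7 × 2 × 7 = 98
  Item 7: 1 × 2 × 3 = 6
  Item 8: 5 × 6 × 6 = 180
Sorted descending: 648, 576, 180, 144, 98, 64, 6.
The second-highest RPN is 576 (Item 3).

576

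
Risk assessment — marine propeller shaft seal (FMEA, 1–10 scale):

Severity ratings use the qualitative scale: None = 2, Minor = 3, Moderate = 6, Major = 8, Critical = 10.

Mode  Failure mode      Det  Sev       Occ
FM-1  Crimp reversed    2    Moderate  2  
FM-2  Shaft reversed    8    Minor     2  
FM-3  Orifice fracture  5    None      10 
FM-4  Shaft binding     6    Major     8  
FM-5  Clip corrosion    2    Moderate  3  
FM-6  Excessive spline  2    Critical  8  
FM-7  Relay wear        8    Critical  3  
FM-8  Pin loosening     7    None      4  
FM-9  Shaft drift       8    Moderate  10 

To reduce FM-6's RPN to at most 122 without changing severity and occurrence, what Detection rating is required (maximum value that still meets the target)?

FM-6: S=10, O=8, D=2 → current RPN = 160.
Fixed product = 80. Need 80 × D ≤ 122, so D ≤ 122/80 = 1.52.
Maximum integer Detection rating = 1 (gives RPN 80; D=2 would give 160 > 122).

1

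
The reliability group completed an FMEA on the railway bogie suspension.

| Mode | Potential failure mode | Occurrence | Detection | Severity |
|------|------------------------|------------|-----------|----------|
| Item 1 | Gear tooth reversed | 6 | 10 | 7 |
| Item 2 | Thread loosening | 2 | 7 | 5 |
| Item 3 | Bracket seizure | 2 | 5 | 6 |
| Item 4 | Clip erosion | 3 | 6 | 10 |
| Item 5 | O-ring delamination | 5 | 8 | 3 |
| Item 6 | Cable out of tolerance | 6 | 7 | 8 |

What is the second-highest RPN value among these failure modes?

336

RPN = Severity × Occurrence × Detection:
  Item 1: 7 × 6 × 10 = 420
  Item 2: 5 × 2 × 7 = 70
  Item 3: 6 × 2 × 5 = 60
  Item 4: 10 × 3 × 6 = 180
  Item 5: 3 × 5 × 8 = 120
  Item 6: 8 × 6 × 7 = 336
Sorted descending: 420, 336, 180, 120, 70, 60.
The second-highest RPN is 336 (Item 6).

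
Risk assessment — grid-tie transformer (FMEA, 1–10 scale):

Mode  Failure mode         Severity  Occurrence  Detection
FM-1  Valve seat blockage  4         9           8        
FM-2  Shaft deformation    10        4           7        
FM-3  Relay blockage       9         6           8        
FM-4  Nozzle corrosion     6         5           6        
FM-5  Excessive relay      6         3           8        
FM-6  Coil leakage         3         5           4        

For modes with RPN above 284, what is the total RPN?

RPN = Severity × Occurrence × Detection:
  FM-1: 4 × 9 × 8 = 288
  FM-2: 10 × 4 × 7 = 280
  FM-3: 9 × 6 × 8 = 432
  FM-4: 6 × 5 × 6 = 180
  FM-5: 6 × 3 × 8 = 144
  FM-6: 3 × 5 × 4 = 60
RPN > 284: FM-1 (288), FM-3 (432).
Sum: 288 + 432 = 720.

720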